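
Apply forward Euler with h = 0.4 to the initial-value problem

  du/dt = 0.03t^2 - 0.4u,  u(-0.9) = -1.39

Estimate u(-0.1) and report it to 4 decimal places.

Euler: u_{n+1} = u_n + h·f(t_n, u_n).
t=-0.900000, u=-1.390000: f=0.580300 → u ← -1.390000 + 0.4·0.580300 = -1.157880
t=-0.500000, u=-1.157880: f=0.470652 → u ← -1.157880 + 0.4·0.470652 = -0.969619
u(-0.1) ≈ -0.9696

-0.9696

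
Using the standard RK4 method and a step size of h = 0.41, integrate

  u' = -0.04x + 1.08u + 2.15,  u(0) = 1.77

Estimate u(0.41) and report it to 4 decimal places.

3.8605

RK4: k1 = f(x_n, u_n); k2 = f(x_n + h/2, u_n + (h/2)·k1); k3 = f(x_n + h/2, u_n + (h/2)·k2); k4 = f(x_n + h, u_n + h·k3); u_{n+1} = u_n + (h/6)·(k1 + 2k2 + 2k3 + k4).
x=0.000000, u=1.770000:
  k1 = f(0.000000, 1.770000) = 4.061600
  k2 = f(0.205000, 2.602628) = 4.952638
  k3 = f(0.205000, 2.785291) = 5.149914
  k4 = f(0.410000, 3.881465) = 6.325582
  u ← 1.770000 + (0.41/6)·(k1 + 2k2 + 2k3 + k4) = 3.860473
u(0.41) ≈ 3.8605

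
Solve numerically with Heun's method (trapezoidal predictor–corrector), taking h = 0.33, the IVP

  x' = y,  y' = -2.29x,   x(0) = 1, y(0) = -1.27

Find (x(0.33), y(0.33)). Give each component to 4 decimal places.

0.4562, -1.8673

Heun on (x,y): k1 = f(t_n, state_n); k2 = f(t_n + h, state_n + h·k1); state_{n+1} = state_n + (h/2)·(k1 + k2).
0.000000: (1.000000, -1.270000)
  k1 = (-1.270000, -2.290000)
  predictor → (0.580900, -2.025700)
  k2 = (-2.025700, -1.330261)
  → (0.456209, -1.867343)
(x(0.33), y(0.33)) ≈ (0.4562, -1.8673)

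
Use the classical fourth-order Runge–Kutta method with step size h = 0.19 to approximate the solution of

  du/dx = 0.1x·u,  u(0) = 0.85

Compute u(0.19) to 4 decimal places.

RK4: k1 = f(x_n, u_n); k2 = f(x_n + h/2, u_n + (h/2)·k1); k3 = f(x_n + h/2, u_n + (h/2)·k2); k4 = f(x_n + h, u_n + h·k3); u_{n+1} = u_n + (h/6)·(k1 + 2k2 + 2k3 + k4).
x=0.000000, u=0.850000:
  k1 = f(0.000000, 0.850000) = 0.000000
  k2 = f(0.095000, 0.850000) = 0.008075
  k3 = f(0.095000, 0.850767) = 0.008082
  k4 = f(0.190000, 0.851536) = 0.016179
  u ← 0.850000 + (0.19/6)·(k1 + 2k2 + 2k3 + k4) = 0.851536
u(0.19) ≈ 0.8515

0.8515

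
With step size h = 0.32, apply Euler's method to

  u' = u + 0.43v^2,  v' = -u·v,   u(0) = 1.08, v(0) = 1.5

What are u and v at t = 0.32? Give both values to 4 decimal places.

Euler on (u,v): u_{n+1} = u_n + h·u', v_{n+1} = v_n + h·v'.
0.000000: (1.080000, 1.500000); f=(2.047500, -1.620000) → (1.735200, 0.981600)
(u(0.32), v(0.32)) ≈ (1.7352, 0.9816)

1.7352, 0.9816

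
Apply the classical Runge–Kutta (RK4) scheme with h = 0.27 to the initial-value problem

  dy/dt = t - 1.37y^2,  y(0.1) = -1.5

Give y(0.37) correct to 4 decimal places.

RK4: k1 = f(t_n, y_n); k2 = f(t_n + h/2, y_n + (h/2)·k1); k3 = f(t_n + h/2, y_n + (h/2)·k2); k4 = f(t_n + h, y_n + h·k3); y_{n+1} = y_n + (h/6)·(k1 + 2k2 + 2k3 + k4).
t=0.100000, y=-1.500000:
  k1 = f(0.100000, -1.500000) = -2.982500
  k2 = f(0.235000, -1.902637) = -4.724440
  k3 = f(0.235000, -2.137799) = -6.026155
  k4 = f(0.370000, -3.127062) = -13.026568
  y ← -1.500000 + (0.27/6)·(k1 + 2k2 + 2k3 + k4) = -3.187962
y(0.37) ≈ -3.1880

-3.1880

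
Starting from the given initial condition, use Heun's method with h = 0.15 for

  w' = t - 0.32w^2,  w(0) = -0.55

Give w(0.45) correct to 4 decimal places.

Heun: k1 = f(t_n, w_n); k2 = f(t_n + h, w_n + h·k1); w_{n+1} = w_n + (h/2)·(k1 + k2).
t=0.000000, w=-0.550000:
  k1 = f(0.000000, -0.550000) = -0.096800
  k2 = f(0.150000, -0.564520) = 0.048021
  w ← -0.550000 + (0.15/2)·(-0.096800 + 0.048021) = -0.553658
t=0.150000, w=-0.553658:
  k1 = f(0.150000, -0.553658) = 0.051908
  k2 = f(0.300000, -0.545872) = 0.204648
  w ← -0.553658 + (0.15/2)·(0.051908 + 0.204648) = -0.534417
t=0.300000, w=-0.534417:
  k1 = f(0.300000, -0.534417) = 0.208608
  k2 = f(0.450000, -0.503126) = 0.368997
  w ← -0.534417 + (0.15/2)·(0.208608 + 0.368997) = -0.491096
w(0.45) ≈ -0.4911

-0.4911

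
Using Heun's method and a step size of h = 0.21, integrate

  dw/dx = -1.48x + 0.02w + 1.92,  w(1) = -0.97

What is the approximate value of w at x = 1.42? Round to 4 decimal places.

-0.9234

Heun: k1 = f(x_n, w_n); k2 = f(x_n + h, w_n + h·k1); w_{n+1} = w_n + (h/2)·(k1 + k2).
x=1.000000, w=-0.970000:
  k1 = f(1.000000, -0.970000) = 0.420600
  k2 = f(1.210000, -0.881674) = 0.111567
  w ← -0.970000 + (0.21/2)·(0.420600 + 0.111567) = -0.914123
x=1.210000, w=-0.914123:
  k1 = f(1.210000, -0.914123) = 0.110918
  k2 = f(1.420000, -0.890830) = -0.199417
  w ← -0.914123 + (0.21/2)·(0.110918 + (-0.199417)) = -0.923415
w(1.42) ≈ -0.9234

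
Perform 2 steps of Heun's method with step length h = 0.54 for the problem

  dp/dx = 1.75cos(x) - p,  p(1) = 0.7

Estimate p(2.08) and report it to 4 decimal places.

Heun: k1 = f(x_n, p_n); k2 = f(x_n + h, p_n + h·k1); p_{n+1} = p_n + (h/2)·(k1 + k2).
x=1.000000, p=0.700000:
  k1 = f(1.000000, 0.700000) = 0.245529
  k2 = f(1.540000, 0.832586) = -0.778701
  p ← 0.700000 + (0.54/2)·(0.245529 + (-0.778701)) = 0.556044
x=1.540000, p=0.556044:
  k1 = f(1.540000, 0.556044) = -0.502159
  k2 = f(2.080000, 0.284878) = -1.137972
  p ← 0.556044 + (0.54/2)·(-0.502159 + (-1.137972)) = 0.113208
p(2.08) ≈ 0.1132

0.1132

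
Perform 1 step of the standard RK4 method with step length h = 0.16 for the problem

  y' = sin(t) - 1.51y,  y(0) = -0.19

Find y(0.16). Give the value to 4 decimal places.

RK4: k1 = f(t_n, y_n); k2 = f(t_n + h/2, y_n + (h/2)·k1); k3 = f(t_n + h/2, y_n + (h/2)·k2); k4 = f(t_n + h, y_n + h·k3); y_{n+1} = y_n + (h/6)·(k1 + 2k2 + 2k3 + k4).
t=0.000000, y=-0.190000:
  k1 = f(0.000000, -0.190000) = 0.286900
  k2 = f(0.080000, -0.167048) = 0.332157
  k3 = f(0.080000, -0.163427) = 0.326690
  k4 = f(0.160000, -0.137730) = 0.367290
  y ← -0.190000 + (0.16/6)·(k1 + 2k2 + 2k3 + k4) = -0.137416
y(0.16) ≈ -0.1374

-0.1374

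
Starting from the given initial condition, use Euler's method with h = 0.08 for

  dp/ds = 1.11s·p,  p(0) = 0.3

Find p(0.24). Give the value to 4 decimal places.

0.3064

Euler: p_{n+1} = p_n + h·f(s_n, p_n).
s=0.000000, p=0.300000: f=0.000000 → p ← 0.300000 + 0.08·0.000000 = 0.300000
s=0.080000, p=0.300000: f=0.026640 → p ← 0.300000 + 0.08·0.026640 = 0.302131
s=0.160000, p=0.302131: f=0.053659 → p ← 0.302131 + 0.08·0.053659 = 0.306424
p(0.24) ≈ 0.3064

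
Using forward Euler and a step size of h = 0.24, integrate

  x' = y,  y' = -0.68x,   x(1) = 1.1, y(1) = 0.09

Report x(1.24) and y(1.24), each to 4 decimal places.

1.1216, -0.0895

Euler on (x,y): x_{n+1} = x_n + h·x', y_{n+1} = y_n + h·y'.
1.000000: (1.100000, 0.090000); f=(0.090000, -0.748000) → (1.121600, -0.089520)
(x(1.24), y(1.24)) ≈ (1.1216, -0.0895)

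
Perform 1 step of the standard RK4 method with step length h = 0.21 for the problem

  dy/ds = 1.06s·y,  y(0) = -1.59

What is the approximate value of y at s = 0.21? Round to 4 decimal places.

-1.6276

RK4: k1 = f(s_n, y_n); k2 = f(s_n + h/2, y_n + (h/2)·k1); k3 = f(s_n + h/2, y_n + (h/2)·k2); k4 = f(s_n + h, y_n + h·k3); y_{n+1} = y_n + (h/6)·(k1 + 2k2 + 2k3 + k4).
s=0.000000, y=-1.590000:
  k1 = f(0.000000, -1.590000) = 0.000000
  k2 = f(0.105000, -1.590000) = -0.176967
  k3 = f(0.105000, -1.608582) = -0.179035
  k4 = f(0.210000, -1.627597) = -0.362303
  y ← -1.590000 + (0.21/6)·(k1 + 2k2 + 2k3 + k4) = -1.627601
y(0.21) ≈ -1.6276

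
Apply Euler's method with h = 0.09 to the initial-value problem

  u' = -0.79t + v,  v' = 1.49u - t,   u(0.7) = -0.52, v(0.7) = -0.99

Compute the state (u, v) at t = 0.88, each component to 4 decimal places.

Euler on (u,v): u_{n+1} = u_n + h·u', v_{n+1} = v_n + h·v'.
0.700000: (-0.520000, -0.990000); f=(-1.543000, -1.474800) → (-0.658870, -1.122732)
0.790000: (-0.658870, -1.122732); f=(-1.746832, -1.771716) → (-0.816085, -1.282186)
(u(0.88), v(0.88)) ≈ (-0.8161, -1.2822)

-0.8161, -1.2822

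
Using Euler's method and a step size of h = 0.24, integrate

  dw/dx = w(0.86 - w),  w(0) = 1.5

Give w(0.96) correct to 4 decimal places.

Euler: w_{n+1} = w_n + h·f(x_n, w_n).
x=0.000000, w=1.500000: f=-0.960000 → w ← 1.500000 + 0.24·(-0.960000) = 1.269600
x=0.240000, w=1.269600: f=-0.520028 → w ← 1.269600 + 0.24·(-0.520028) = 1.144793
x=0.480000, w=1.144793: f=-0.326029 → w ← 1.144793 + 0.24·(-0.326029) = 1.066546
x=0.720000, w=1.066546: f=-0.220291 → w ← 1.066546 + 0.24·(-0.220291) = 1.013676
w(0.96) ≈ 1.0137

1.0137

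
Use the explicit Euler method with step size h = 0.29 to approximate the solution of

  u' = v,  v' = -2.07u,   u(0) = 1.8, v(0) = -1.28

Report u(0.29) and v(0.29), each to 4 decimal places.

1.4288, -2.3605

Euler on (u,v): u_{n+1} = u_n + h·u', v_{n+1} = v_n + h·v'.
0.000000: (1.800000, -1.280000); f=(-1.280000, -3.726000) → (1.428800, -2.360540)
(u(0.29), v(0.29)) ≈ (1.4288, -2.3605)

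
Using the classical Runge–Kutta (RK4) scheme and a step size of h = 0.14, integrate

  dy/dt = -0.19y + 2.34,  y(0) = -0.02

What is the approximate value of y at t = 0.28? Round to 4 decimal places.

0.6191

RK4: k1 = f(t_n, y_n); k2 = f(t_n + h/2, y_n + (h/2)·k1); k3 = f(t_n + h/2, y_n + (h/2)·k2); k4 = f(t_n + h, y_n + h·k3); y_{n+1} = y_n + (h/6)·(k1 + 2k2 + 2k3 + k4).
t=0.000000, y=-0.020000:
  k1 = f(0.000000, -0.020000) = 2.343800
  k2 = f(0.070000, 0.144066) = 2.312627
  k3 = f(0.070000, 0.141884) = 2.313042
  k4 = f(0.140000, 0.303826) = 2.282273
  y ← -0.020000 + (0.14/6)·(k1 + 2k2 + 2k3 + k4) = 0.303806
t=0.140000, y=0.303806:
  k1 = f(0.140000, 0.303806) = 2.282277
  k2 = f(0.210000, 0.463566) = 2.251923
  k3 = f(0.210000, 0.461441) = 2.252326
  k4 = f(0.280000, 0.619132) = 2.222365
  y ← 0.303806 + (0.14/6)·(k1 + 2k2 + 2k3 + k4) = 0.619113
y(0.28) ≈ 0.6191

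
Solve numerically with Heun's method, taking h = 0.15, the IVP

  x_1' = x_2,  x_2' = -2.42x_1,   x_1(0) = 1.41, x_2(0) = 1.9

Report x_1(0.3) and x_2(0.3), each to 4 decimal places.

Heun on (x_1,x_2): k1 = f(s_n, state_n); k2 = f(s_n + h, state_n + h·k1); state_{n+1} = state_n + (h/2)·(k1 + k2).
0.000000: (1.410000, 1.900000)
  k1 = (1.900000, -3.412200)
  predictor → (1.695000, 1.388170)
  k2 = (1.388170, -4.101900)
  → (1.656613, 1.336442)
0.150000: (1.656613, 1.336442)
  k1 = (1.336442, -4.009003)
  predictor → (1.857079, 0.735092)
  k2 = (0.735092, -4.494131)
  → (1.811978, 0.698707)
(x_1(0.3), x_2(0.3)) ≈ (1.8120, 0.6987)

1.8120, 0.6987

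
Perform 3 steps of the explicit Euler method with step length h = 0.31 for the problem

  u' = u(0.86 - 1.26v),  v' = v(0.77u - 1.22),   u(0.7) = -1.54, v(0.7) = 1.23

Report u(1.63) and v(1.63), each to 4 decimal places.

-1.6987, 0.0303

Euler on (u,v): u_{n+1} = u_n + h·u', v_{n+1} = v_n + h·v'.
0.700000: (-1.540000, 1.230000); f=(1.062292, -2.959134) → (-1.210689, 0.312668)
1.010000: (-1.210689, 0.312668); f=(-0.564227, -0.672935) → (-1.385600, 0.104059)
1.320000: (-1.385600, 0.104059); f=(-1.009944, -0.237973) → (-1.698683, 0.030287)
(u(1.63), v(1.63)) ≈ (-1.6987, 0.0303)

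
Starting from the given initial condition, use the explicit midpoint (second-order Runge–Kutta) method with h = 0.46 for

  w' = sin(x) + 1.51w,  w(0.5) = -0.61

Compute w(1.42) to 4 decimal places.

Midpoint: k1 = f(x_n, w_n); k2 = f(x_n + h/2, w_n + (h/2)·k1); w_{n+1} = w_n + h·k2.
x=0.500000, w=-0.610000:
  k1 = f(0.500000, -0.610000) = -0.441674
  k2 = f(0.730000, -0.711585) = -0.407624
  w ← -0.610000 + 0.46·(-0.407624) = -0.797507
x=0.960000, w=-0.797507:
  k1 = f(0.960000, -0.797507) = -0.385044
  k2 = f(1.190000, -0.886067) = -0.409592
  w ← -0.797507 + 0.46·(-0.409592) = -0.985919
w(1.42) ≈ -0.9859

-0.9859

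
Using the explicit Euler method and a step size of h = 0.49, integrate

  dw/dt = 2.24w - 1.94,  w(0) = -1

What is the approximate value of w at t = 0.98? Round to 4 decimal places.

-7.3445

Euler: w_{n+1} = w_n + h·f(t_n, w_n).
t=0.000000, w=-1.000000: f=-4.180000 → w ← -1.000000 + 0.49·(-4.180000) = -3.048200
t=0.490000, w=-3.048200: f=-8.767968 → w ← -3.048200 + 0.49·(-8.767968) = -7.344504
w(0.98) ≈ -7.3445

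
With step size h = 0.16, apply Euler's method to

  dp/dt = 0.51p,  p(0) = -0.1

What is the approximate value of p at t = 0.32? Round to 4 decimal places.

-0.1170

Euler: p_{n+1} = p_n + h·f(t_n, p_n).
t=0.000000, p=-0.100000: f=-0.051000 → p ← -0.100000 + 0.16·(-0.051000) = -0.108160
t=0.160000, p=-0.108160: f=-0.055162 → p ← -0.108160 + 0.16·(-0.055162) = -0.116986
p(0.32) ≈ -0.1170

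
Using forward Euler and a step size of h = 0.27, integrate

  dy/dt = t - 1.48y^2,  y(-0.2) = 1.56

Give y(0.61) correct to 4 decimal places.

Euler: y_{n+1} = y_n + h·f(t_n, y_n).
t=-0.200000, y=1.560000: f=-3.801728 → y ← 1.560000 + 0.27·(-3.801728) = 0.533533
t=0.070000, y=0.533533: f=-0.351294 → y ← 0.533533 + 0.27·(-0.351294) = 0.438684
t=0.340000, y=0.438684: f=0.055183 → y ← 0.438684 + 0.27·0.055183 = 0.453584
y(0.61) ≈ 0.4536

0.4536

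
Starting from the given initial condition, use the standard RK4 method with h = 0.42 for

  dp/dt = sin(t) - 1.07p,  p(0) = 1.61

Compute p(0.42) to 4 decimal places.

1.1027

RK4: k1 = f(t_n, p_n); k2 = f(t_n + h/2, p_n + (h/2)·k1); k3 = f(t_n + h/2, p_n + (h/2)·k2); k4 = f(t_n + h, p_n + h·k3); p_{n+1} = p_n + (h/6)·(k1 + 2k2 + 2k3 + k4).
t=0.000000, p=1.610000:
  k1 = f(0.000000, 1.610000) = -1.722700
  k2 = f(0.210000, 1.248233) = -1.127149
  k3 = f(0.210000, 1.373299) = -1.260970
  k4 = f(0.420000, 1.080393) = -0.748260
  p ← 1.610000 + (0.42/6)·(k1 + 2k2 + 2k3 + k4) = 1.102696
p(0.42) ≈ 1.1027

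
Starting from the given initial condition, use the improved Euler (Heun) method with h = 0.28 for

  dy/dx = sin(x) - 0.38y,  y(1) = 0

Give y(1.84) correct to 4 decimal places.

Heun: k1 = f(x_n, y_n); k2 = f(x_n + h, y_n + h·k1); y_{n+1} = y_n + (h/2)·(k1 + k2).
x=1.000000, y=0.000000:
  k1 = f(1.000000, 0.000000) = 0.841471
  k2 = f(1.280000, 0.235612) = 0.868483
  y ← 0.000000 + (0.28/2)·(0.841471 + 0.868483) = 0.239394
x=1.280000, y=0.239394:
  k1 = f(1.280000, 0.239394) = 0.867046
  k2 = f(1.560000, 0.482167) = 0.816718
  y ← 0.239394 + (0.28/2)·(0.867046 + 0.816718) = 0.475121
x=1.560000, y=0.475121:
  k1 = f(1.560000, 0.475121) = 0.819396
  k2 = f(1.840000, 0.704552) = 0.696253
  y ← 0.475121 + (0.28/2)·(0.819396 + 0.696253) = 0.687312
y(1.84) ≈ 0.6873

0.6873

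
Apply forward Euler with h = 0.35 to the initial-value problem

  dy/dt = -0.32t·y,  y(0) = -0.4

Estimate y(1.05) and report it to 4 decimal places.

-0.3542

Euler: y_{n+1} = y_n + h·f(t_n, y_n).
t=0.000000, y=-0.400000: f=0.000000 → y ← -0.400000 + 0.35·0.000000 = -0.400000
t=0.350000, y=-0.400000: f=0.044800 → y ← -0.400000 + 0.35·0.044800 = -0.384320
t=0.700000, y=-0.384320: f=0.086088 → y ← -0.384320 + 0.35·0.086088 = -0.354189
y(1.05) ≈ -0.3542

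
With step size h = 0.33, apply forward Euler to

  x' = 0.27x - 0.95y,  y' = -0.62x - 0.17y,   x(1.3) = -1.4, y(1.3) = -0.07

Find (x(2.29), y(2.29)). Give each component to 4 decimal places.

Euler on (x,y): x_{n+1} = x_n + h·x', y_{n+1} = y_n + h·y'.
1.300000: (-1.400000, -0.070000); f=(-0.311500, 0.879900) → (-1.502795, 0.220367)
1.630000: (-1.502795, 0.220367); f=(-0.615103, 0.894271) → (-1.705779, 0.515476)
1.960000: (-1.705779, 0.515476); f=(-0.950263, 0.969952) → (-2.019366, 0.835560)
(x(2.29), y(2.29)) ≈ (-2.0194, 0.8356)

-2.0194, 0.8356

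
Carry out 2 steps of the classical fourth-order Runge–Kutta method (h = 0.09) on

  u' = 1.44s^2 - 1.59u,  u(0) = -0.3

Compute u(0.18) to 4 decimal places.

RK4: k1 = f(s_n, u_n); k2 = f(s_n + h/2, u_n + (h/2)·k1); k3 = f(s_n + h/2, u_n + (h/2)·k2); k4 = f(s_n + h, u_n + h·k3); u_{n+1} = u_n + (h/6)·(k1 + 2k2 + 2k3 + k4).
s=0.000000, u=-0.300000:
  k1 = f(0.000000, -0.300000) = 0.477000
  k2 = f(0.045000, -0.278535) = 0.445787
  k3 = f(0.045000, -0.279940) = 0.448020
  k4 = f(0.090000, -0.259678) = 0.424552
  u ← -0.300000 + (0.09/6)·(k1 + 2k2 + 2k3 + k4) = -0.259663
s=0.090000, u=-0.259663:
  k1 = f(0.090000, -0.259663) = 0.424527
  k2 = f(0.135000, -0.240559) = 0.408732
  k3 = f(0.135000, -0.241270) = 0.409863
  k4 = f(0.180000, -0.222775) = 0.400868
  u ← -0.259663 + (0.09/6)·(k1 + 2k2 + 2k3 + k4) = -0.222724
u(0.18) ≈ -0.2227

-0.2227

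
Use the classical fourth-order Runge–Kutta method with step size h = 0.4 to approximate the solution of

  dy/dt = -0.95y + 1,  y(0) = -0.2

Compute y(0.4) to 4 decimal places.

0.1959

RK4: k1 = f(t_n, y_n); k2 = f(t_n + h/2, y_n + (h/2)·k1); k3 = f(t_n + h/2, y_n + (h/2)·k2); k4 = f(t_n + h, y_n + h·k3); y_{n+1} = y_n + (h/6)·(k1 + 2k2 + 2k3 + k4).
t=0.000000, y=-0.200000:
  k1 = f(0.000000, -0.200000) = 1.190000
  k2 = f(0.200000, 0.038000) = 0.963900
  k3 = f(0.200000, -0.007220) = 1.006859
  k4 = f(0.400000, 0.202744) = 0.807394
  y ← -0.200000 + (0.4/6)·(k1 + 2k2 + 2k3 + k4) = 0.195927
y(0.4) ≈ 0.1959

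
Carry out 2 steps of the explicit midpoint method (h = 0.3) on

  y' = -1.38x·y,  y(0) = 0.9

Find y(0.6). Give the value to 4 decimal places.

Midpoint: k1 = f(x_n, y_n); k2 = f(x_n + h/2, y_n + (h/2)·k1); y_{n+1} = y_n + h·k2.
x=0.000000, y=0.900000:
  k1 = f(0.000000, 0.900000) = 0.000000
  k2 = f(0.150000, 0.900000) = -0.186300
  y ← 0.900000 + 0.3·(-0.186300) = 0.844110
x=0.300000, y=0.844110:
  k1 = f(0.300000, 0.844110) = -0.349462
  k2 = f(0.450000, 0.791691) = -0.491640
  y ← 0.844110 + 0.3·(-0.491640) = 0.696618
y(0.6) ≈ 0.6966

0.6966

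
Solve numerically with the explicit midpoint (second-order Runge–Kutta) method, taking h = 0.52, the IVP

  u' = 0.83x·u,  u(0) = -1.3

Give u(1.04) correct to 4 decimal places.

-1.9873

Midpoint: k1 = f(x_n, u_n); k2 = f(x_n + h/2, u_n + (h/2)·k1); u_{n+1} = u_n + h·k2.
x=0.000000, u=-1.300000:
  k1 = f(0.000000, -1.300000) = 0.000000
  k2 = f(0.260000, -1.300000) = -0.280540
  u ← -1.300000 + 0.52·(-0.280540) = -1.445881
x=0.520000, u=-1.445881:
  k1 = f(0.520000, -1.445881) = -0.624042
  k2 = f(0.780000, -1.608132) = -1.041105
  u ← -1.445881 + 0.52·(-1.041105) = -1.987255
u(1.04) ≈ -1.9873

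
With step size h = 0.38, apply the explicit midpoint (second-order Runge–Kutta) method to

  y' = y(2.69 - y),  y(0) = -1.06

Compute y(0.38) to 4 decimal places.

Midpoint: k1 = f(s_n, y_n); k2 = f(s_n + h/2, y_n + (h/2)·k1); y_{n+1} = y_n + h·k2.
s=0.000000, y=-1.060000:
  k1 = f(0.000000, -1.060000) = -3.975000
  k2 = f(0.190000, -1.815250) = -8.178155
  y ← -1.060000 + 0.38·(-8.178155) = -4.167699
y(0.38) ≈ -4.1677

-4.1677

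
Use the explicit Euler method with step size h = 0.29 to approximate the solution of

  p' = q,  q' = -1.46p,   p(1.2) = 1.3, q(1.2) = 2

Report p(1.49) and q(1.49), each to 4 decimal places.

1.8800, 1.4496

Euler on (p,q): p_{n+1} = p_n + h·p', q_{n+1} = q_n + h·q'.
1.200000: (1.300000, 2.000000); f=(2.000000, -1.898000) → (1.880000, 1.449580)
(p(1.49), q(1.49)) ≈ (1.8800, 1.4496)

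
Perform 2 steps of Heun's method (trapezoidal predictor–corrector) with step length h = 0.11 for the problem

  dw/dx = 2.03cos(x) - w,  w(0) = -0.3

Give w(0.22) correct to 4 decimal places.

0.1553

Heun: k1 = f(x_n, w_n); k2 = f(x_n + h, w_n + h·k1); w_{n+1} = w_n + (h/2)·(k1 + k2).
x=0.000000, w=-0.300000:
  k1 = f(0.000000, -0.300000) = 2.330000
  k2 = f(0.110000, -0.043700) = 2.061431
  w ← -0.300000 + (0.11/2)·(2.330000 + 2.061431) = -0.058471
x=0.110000, w=-0.058471:
  k1 = f(0.110000, -0.058471) = 2.076202
  k2 = f(0.220000, 0.169911) = 1.811161
  w ← -0.058471 + (0.11/2)·(2.076202 + 1.811161) = 0.155334
w(0.22) ≈ 0.1553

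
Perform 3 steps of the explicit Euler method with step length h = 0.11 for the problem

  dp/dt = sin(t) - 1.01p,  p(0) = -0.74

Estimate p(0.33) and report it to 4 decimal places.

Euler: p_{n+1} = p_n + h·f(t_n, p_n).
t=0.000000, p=-0.740000: f=0.747400 → p ← -0.740000 + 0.11·0.747400 = -0.657786
t=0.110000, p=-0.657786: f=0.774142 → p ← -0.657786 + 0.11·0.774142 = -0.572630
t=0.220000, p=-0.572630: f=0.796586 → p ← -0.572630 + 0.11·0.796586 = -0.485006
p(0.33) ≈ -0.4850

-0.4850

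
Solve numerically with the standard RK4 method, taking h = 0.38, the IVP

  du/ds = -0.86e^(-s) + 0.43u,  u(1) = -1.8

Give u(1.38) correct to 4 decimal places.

RK4: k1 = f(s_n, u_n); k2 = f(s_n + h/2, u_n + (h/2)·k1); k3 = f(s_n + h/2, u_n + (h/2)·k2); k4 = f(s_n + h, u_n + h·k3); u_{n+1} = u_n + (h/6)·(k1 + 2k2 + 2k3 + k4).
s=1.000000, u=-1.800000:
  k1 = f(1.000000, -1.800000) = -1.090376
  k2 = f(1.190000, -2.007172) = -1.124714
  k3 = f(1.190000, -2.013696) = -1.127519
  k4 = f(1.380000, -2.228457) = -1.174594
  u ← -1.800000 + (0.38/6)·(k1 + 2k2 + 2k3 + k4) = -2.228731
u(1.38) ≈ -2.2287

-2.2287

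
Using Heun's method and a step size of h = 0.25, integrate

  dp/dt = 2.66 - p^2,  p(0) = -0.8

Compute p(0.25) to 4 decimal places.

Heun: k1 = f(t_n, p_n); k2 = f(t_n + h, p_n + h·k1); p_{n+1} = p_n + (h/2)·(k1 + k2).
t=0.000000, p=-0.800000:
  k1 = f(0.000000, -0.800000) = 2.020000
  k2 = f(0.250000, -0.295000) = 2.572975
  p ← -0.800000 + (0.25/2)·(2.020000 + 2.572975) = -0.225878
p(0.25) ≈ -0.2259

-0.2259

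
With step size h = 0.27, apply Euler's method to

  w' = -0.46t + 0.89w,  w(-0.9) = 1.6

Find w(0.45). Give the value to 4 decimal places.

Euler: w_{n+1} = w_n + h·f(t_n, w_n).
t=-0.900000, w=1.600000: f=1.838000 → w ← 1.600000 + 0.27·1.838000 = 2.096260
t=-0.630000, w=2.096260: f=2.155471 → w ← 2.096260 + 0.27·2.155471 = 2.678237
t=-0.360000, w=2.678237: f=2.549231 → w ← 2.678237 + 0.27·2.549231 = 3.366530
t=-0.090000, w=3.366530: f=3.037611 → w ← 3.366530 + 0.27·3.037611 = 4.186685
t=0.180000, w=4.186685: f=3.643349 → w ← 4.186685 + 0.27·3.643349 = 5.170389
w(0.45) ≈ 5.1704

5.1704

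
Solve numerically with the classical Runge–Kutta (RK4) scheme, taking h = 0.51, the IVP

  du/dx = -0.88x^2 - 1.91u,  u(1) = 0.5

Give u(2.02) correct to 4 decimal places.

-1.0536

RK4: k1 = f(x_n, u_n); k2 = f(x_n + h/2, u_n + (h/2)·k1); k3 = f(x_n + h/2, u_n + (h/2)·k2); k4 = f(x_n + h, u_n + h·k3); u_{n+1} = u_n + (h/6)·(k1 + 2k2 + 2k3 + k4).
x=1.000000, u=0.500000:
  k1 = f(1.000000, 0.500000) = -1.835000
  k2 = f(1.255000, 0.032075) = -1.447285
  k3 = f(1.255000, 0.130942) = -1.636122
  k4 = f(1.510000, -0.334422) = -1.367742
  u ← 0.500000 + (0.51/6)·(k1 + 2k2 + 2k3 + k4) = -0.296412
x=1.510000, u=-0.296412:
  k1 = f(1.510000, -0.296412) = -1.440341
  k2 = f(1.765000, -0.663699) = -1.473733
  k3 = f(1.765000, -0.672214) = -1.457469
  k4 = f(2.020000, -1.039721) = -1.604884
  u ← -0.296412 + (0.51/6)·(k1 + 2k2 + 2k3 + k4) = -1.053561
u(2.02) ≈ -1.0536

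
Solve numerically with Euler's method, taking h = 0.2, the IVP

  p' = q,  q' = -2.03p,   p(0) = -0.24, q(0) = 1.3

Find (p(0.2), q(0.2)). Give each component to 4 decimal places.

0.0200, 1.3974

Euler on (p,q): p_{n+1} = p_n + h·p', q_{n+1} = q_n + h·q'.
0.000000: (-0.240000, 1.300000); f=(1.300000, 0.487200) → (0.020000, 1.397440)
(p(0.2), q(0.2)) ≈ (0.0200, 1.3974)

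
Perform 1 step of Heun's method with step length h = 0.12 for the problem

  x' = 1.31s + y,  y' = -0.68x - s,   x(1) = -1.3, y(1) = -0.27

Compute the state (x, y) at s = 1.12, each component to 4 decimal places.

Heun on (x,y): k1 = f(s_n, state_n); k2 = f(s_n + h, state_n + h·k1); state_{n+1} = state_n + (h/2)·(k1 + k2).
1.000000: (-1.300000, -0.270000)
  k1 = (1.040000, -0.116000)
  predictor → (-1.175200, -0.283920)
  k2 = (1.183280, -0.320864)
  → (-1.166603, -0.296212)
(x(1.12), y(1.12)) ≈ (-1.1666, -0.2962)

-1.1666, -0.2962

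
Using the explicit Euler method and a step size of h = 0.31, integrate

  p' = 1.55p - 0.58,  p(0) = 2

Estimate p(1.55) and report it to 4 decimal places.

11.9383

Euler: p_{n+1} = p_n + h·f(t_n, p_n).
t=0.000000, p=2.000000: f=2.520000 → p ← 2.000000 + 0.31·2.520000 = 2.781200
t=0.310000, p=2.781200: f=3.730860 → p ← 2.781200 + 0.31·3.730860 = 3.937767
t=0.620000, p=3.937767: f=5.523538 → p ← 3.937767 + 0.31·5.523538 = 5.650063
t=0.930000, p=5.650063: f=8.177598 → p ← 5.650063 + 0.31·8.177598 = 8.185119
t=1.240000, p=8.185119: f=12.106934 → p ← 8.185119 + 0.31·12.106934 = 11.938269
p(1.55) ≈ 11.9383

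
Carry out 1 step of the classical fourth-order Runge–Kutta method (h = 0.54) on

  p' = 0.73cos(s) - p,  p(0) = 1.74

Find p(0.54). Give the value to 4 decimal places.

1.3023

RK4: k1 = f(s_n, p_n); k2 = f(s_n + h/2, p_n + (h/2)·k1); k3 = f(s_n + h/2, p_n + (h/2)·k2); k4 = f(s_n + h, p_n + h·k3); p_{n+1} = p_n + (h/6)·(k1 + 2k2 + 2k3 + k4).
s=0.000000, p=1.740000:
  k1 = f(0.000000, 1.740000) = -1.010000
  k2 = f(0.270000, 1.467300) = -0.763747
  k3 = f(0.270000, 1.533788) = -0.830235
  k4 = f(0.540000, 1.291673) = -0.665545
  p ← 1.740000 + (0.54/6)·(k1 + 2k2 + 2k3 + k4) = 1.302284
p(0.54) ≈ 1.3023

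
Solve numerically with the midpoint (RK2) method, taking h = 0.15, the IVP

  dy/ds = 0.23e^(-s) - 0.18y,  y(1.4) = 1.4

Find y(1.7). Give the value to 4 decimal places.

1.3407

Midpoint: k1 = f(s_n, y_n); k2 = f(s_n + h/2, y_n + (h/2)·k1); y_{n+1} = y_n + h·k2.
s=1.400000, y=1.400000:
  k1 = f(1.400000, 1.400000) = -0.195283
  k2 = f(1.475000, 1.385354) = -0.196745
  y ← 1.400000 + 0.15·(-0.196745) = 1.370488
s=1.550000, y=1.370488:
  k1 = f(1.550000, 1.370488) = -0.197871
  k2 = f(1.625000, 1.355648) = -0.198727
  y ← 1.370488 + 0.15·(-0.198727) = 1.340679
y(1.7) ≈ 1.3407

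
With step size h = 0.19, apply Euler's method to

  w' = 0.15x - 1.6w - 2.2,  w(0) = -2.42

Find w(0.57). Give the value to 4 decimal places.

-1.7127

Euler: w_{n+1} = w_n + h·f(x_n, w_n).
x=0.000000, w=-2.420000: f=1.672000 → w ← -2.420000 + 0.19·1.672000 = -2.102320
x=0.190000, w=-2.102320: f=1.192212 → w ← -2.102320 + 0.19·1.192212 = -1.875800
x=0.380000, w=-1.875800: f=0.858280 → w ← -1.875800 + 0.19·0.858280 = -1.712727
w(0.57) ≈ -1.7127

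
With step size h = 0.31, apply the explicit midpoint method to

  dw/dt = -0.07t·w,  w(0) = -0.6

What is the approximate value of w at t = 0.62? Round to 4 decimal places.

Midpoint: k1 = f(t_n, w_n); k2 = f(t_n + h/2, w_n + (h/2)·k1); w_{n+1} = w_n + h·k2.
t=0.000000, w=-0.600000:
  k1 = f(0.000000, -0.600000) = 0.000000
  k2 = f(0.155000, -0.600000) = 0.006510
  w ← -0.600000 + 0.31·0.006510 = -0.597982
t=0.310000, w=-0.597982:
  k1 = f(0.310000, -0.597982) = 0.012976
  k2 = f(0.465000, -0.595971) = 0.019399
  w ← -0.597982 + 0.31·0.019399 = -0.591968
w(0.62) ≈ -0.5920

-0.5920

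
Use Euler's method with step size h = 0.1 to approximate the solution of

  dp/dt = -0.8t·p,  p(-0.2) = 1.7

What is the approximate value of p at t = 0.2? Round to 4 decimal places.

1.7271

Euler: p_{n+1} = p_n + h·f(t_n, p_n).
t=-0.200000, p=1.700000: f=0.272000 → p ← 1.700000 + 0.1·0.272000 = 1.727200
t=-0.100000, p=1.727200: f=0.138176 → p ← 1.727200 + 0.1·0.138176 = 1.741018
t=0.000000, p=1.741018: f=0.000000 → p ← 1.741018 + 0.1·0.000000 = 1.741018
t=0.100000, p=1.741018: f=-0.139281 → p ← 1.741018 + 0.1·(-0.139281) = 1.727089
p(0.2) ≈ 1.7271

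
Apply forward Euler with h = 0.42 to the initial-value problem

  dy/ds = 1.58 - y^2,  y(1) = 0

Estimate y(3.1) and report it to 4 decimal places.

1.2570

Euler: y_{n+1} = y_n + h·f(s_n, y_n).
s=1.000000, y=0.000000: f=1.580000 → y ← 0.000000 + 0.42·1.580000 = 0.663600
s=1.420000, y=0.663600: f=1.139635 → y ← 0.663600 + 0.42·1.139635 = 1.142247
s=1.840000, y=1.142247: f=0.275272 → y ← 1.142247 + 0.42·0.275272 = 1.257861
s=2.260000, y=1.257861: f=-0.002215 → y ← 1.257861 + 0.42·(-0.002215) = 1.256931
s=2.680000, y=1.256931: f=0.000124 → y ← 1.256931 + 0.42·0.000124 = 1.256983
y(3.1) ≈ 1.2570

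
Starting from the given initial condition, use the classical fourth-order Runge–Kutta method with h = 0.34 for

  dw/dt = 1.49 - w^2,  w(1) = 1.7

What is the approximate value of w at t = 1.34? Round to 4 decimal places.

1.4113

RK4: k1 = f(t_n, w_n); k2 = f(t_n + h/2, w_n + (h/2)·k1); k3 = f(t_n + h/2, w_n + (h/2)·k2); k4 = f(t_n + h, w_n + h·k3); w_{n+1} = w_n + (h/6)·(k1 + 2k2 + 2k3 + k4).
t=1.000000, w=1.700000:
  k1 = f(1.000000, 1.700000) = -1.400000
  k2 = f(1.170000, 1.462000) = -0.647444
  k3 = f(1.170000, 1.589935) = -1.037892
  k4 = f(1.340000, 1.347117) = -0.324724
  w ← 1.700000 + (0.34/6)·(k1 + 2k2 + 2k3 + k4) = 1.411261
w(1.34) ≈ 1.4113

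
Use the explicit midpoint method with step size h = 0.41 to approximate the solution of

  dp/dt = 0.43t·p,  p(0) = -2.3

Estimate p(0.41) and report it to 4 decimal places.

-2.3831

Midpoint: k1 = f(t_n, p_n); k2 = f(t_n + h/2, p_n + (h/2)·k1); p_{n+1} = p_n + h·k2.
t=0.000000, p=-2.300000:
  k1 = f(0.000000, -2.300000) = 0.000000
  k2 = f(0.205000, -2.300000) = -0.202745
  p ← -2.300000 + 0.41·(-0.202745) = -2.383125
p(0.41) ≈ -2.3831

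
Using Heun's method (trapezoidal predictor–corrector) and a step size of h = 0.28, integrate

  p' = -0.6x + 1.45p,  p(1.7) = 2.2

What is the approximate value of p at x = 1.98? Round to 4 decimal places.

Heun: k1 = f(x_n, p_n); k2 = f(x_n + h, p_n + h·k1); p_{n+1} = p_n + (h/2)·(k1 + k2).
x=1.700000, p=2.200000:
  k1 = f(1.700000, 2.200000) = 2.170000
  k2 = f(1.980000, 2.807600) = 2.883020
  p ← 2.200000 + (0.28/2)·(2.170000 + 2.883020) = 2.907423
p(1.98) ≈ 2.9074

2.9074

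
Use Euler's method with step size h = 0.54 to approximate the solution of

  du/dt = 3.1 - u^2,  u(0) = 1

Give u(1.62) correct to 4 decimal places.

Euler: u_{n+1} = u_n + h·f(t_n, u_n).
t=0.000000, u=1.000000: f=2.100000 → u ← 1.000000 + 0.54·2.100000 = 2.134000
t=0.540000, u=2.134000: f=-1.453956 → u ← 2.134000 + 0.54·(-1.453956) = 1.348864
t=1.080000, u=1.348864: f=1.280567 → u ← 1.348864 + 0.54·1.280567 = 2.040370
u(1.62) ≈ 2.0404

2.0404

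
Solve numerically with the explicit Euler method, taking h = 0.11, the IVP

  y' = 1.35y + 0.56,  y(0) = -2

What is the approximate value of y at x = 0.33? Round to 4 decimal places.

Euler: y_{n+1} = y_n + h·f(x_n, y_n).
x=0.000000, y=-2.000000: f=-2.140000 → y ← -2.000000 + 0.11·(-2.140000) = -2.235400
x=0.110000, y=-2.235400: f=-2.457790 → y ← -2.235400 + 0.11·(-2.457790) = -2.505757
x=0.220000, y=-2.505757: f=-2.822772 → y ← -2.505757 + 0.11·(-2.822772) = -2.816262
y(0.33) ≈ -2.8163

-2.8163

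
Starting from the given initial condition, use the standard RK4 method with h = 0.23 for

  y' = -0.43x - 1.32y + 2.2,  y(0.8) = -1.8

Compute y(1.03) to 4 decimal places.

-0.9709

RK4: k1 = f(x_n, y_n); k2 = f(x_n + h/2, y_n + (h/2)·k1); k3 = f(x_n + h/2, y_n + (h/2)·k2); k4 = f(x_n + h, y_n + h·k3); y_{n+1} = y_n + (h/6)·(k1 + 2k2 + 2k3 + k4).
x=0.800000, y=-1.800000:
  k1 = f(0.800000, -1.800000) = 4.232000
  k2 = f(0.915000, -1.313320) = 3.540132
  k3 = f(0.915000, -1.392885) = 3.645158
  k4 = f(1.030000, -0.961614) = 3.026430
  y ← -1.800000 + (0.23/6)·(k1 + 2k2 + 2k3 + k4) = -0.970888
y(1.03) ≈ -0.9709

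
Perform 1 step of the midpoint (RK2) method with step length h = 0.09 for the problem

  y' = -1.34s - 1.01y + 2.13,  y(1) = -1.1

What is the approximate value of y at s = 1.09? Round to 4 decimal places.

-0.9421

Midpoint: k1 = f(s_n, y_n); k2 = f(s_n + h/2, y_n + (h/2)·k1); y_{n+1} = y_n + h·k2.
s=1.000000, y=-1.100000:
  k1 = f(1.000000, -1.100000) = 1.901000
  k2 = f(1.045000, -1.014455) = 1.754300
  y ← -1.100000 + 0.09·1.754300 = -0.942113
y(1.09) ≈ -0.9421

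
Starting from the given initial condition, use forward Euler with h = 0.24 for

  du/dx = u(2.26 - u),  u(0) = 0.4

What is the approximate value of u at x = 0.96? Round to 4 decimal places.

Euler: u_{n+1} = u_n + h·f(x_n, u_n).
x=0.000000, u=0.400000: f=0.744000 → u ← 0.400000 + 0.24·0.744000 = 0.578560
x=0.240000, u=0.578560: f=0.972814 → u ← 0.578560 + 0.24·0.972814 = 0.812035
x=0.480000, u=0.812035: f=1.175798 → u ← 0.812035 + 0.24·1.175798 = 1.094227
x=0.720000, u=1.094227: f=1.275620 → u ← 1.094227 + 0.24·1.275620 = 1.400376
u(0.96) ≈ 1.4004

1.4004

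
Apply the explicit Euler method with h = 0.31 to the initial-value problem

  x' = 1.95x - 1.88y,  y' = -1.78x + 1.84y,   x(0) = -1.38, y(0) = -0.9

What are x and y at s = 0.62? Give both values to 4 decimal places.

-2.3312, -0.0913

Euler on (x,y): x_{n+1} = x_n + h·x', y_{n+1} = y_n + h·y'.
0.000000: (-1.380000, -0.900000); f=(-0.999000, 0.800400) → (-1.689690, -0.651876)
0.310000: (-1.689690, -0.651876); f=(-2.069369, 1.808196) → (-2.331194, -0.091335)
(x(0.62), y(0.62)) ≈ (-2.3312, -0.0913)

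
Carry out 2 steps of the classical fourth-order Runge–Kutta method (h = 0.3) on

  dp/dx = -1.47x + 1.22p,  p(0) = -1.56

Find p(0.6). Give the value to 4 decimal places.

-3.5861

RK4: k1 = f(x_n, p_n); k2 = f(x_n + h/2, p_n + (h/2)·k1); k3 = f(x_n + h/2, p_n + (h/2)·k2); k4 = f(x_n + h, p_n + h·k3); p_{n+1} = p_n + (h/6)·(k1 + 2k2 + 2k3 + k4).
x=0.000000, p=-1.560000:
  k1 = f(0.000000, -1.560000) = -1.903200
  k2 = f(0.150000, -1.845480) = -2.471986
  k3 = f(0.150000, -1.930798) = -2.576073
  k4 = f(0.300000, -2.332822) = -3.287043
  p ← -1.560000 + (0.3/6)·(k1 + 2k2 + 2k3 + k4) = -2.324318
x=0.300000, p=-2.324318:
  k1 = f(0.300000, -2.324318) = -3.276668
  k2 = f(0.450000, -2.815818) = -4.096798
  k3 = f(0.450000, -2.938838) = -4.246882
  k4 = f(0.600000, -3.598383) = -5.272027
  p ← -2.324318 + (0.3/6)·(k1 + 2k2 + 2k3 + k4) = -3.586121
p(0.6) ≈ -3.5861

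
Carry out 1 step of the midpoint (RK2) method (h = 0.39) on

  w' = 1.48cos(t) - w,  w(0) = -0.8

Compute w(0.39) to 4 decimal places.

-0.0951

Midpoint: k1 = f(t_n, w_n); k2 = f(t_n + h/2, w_n + (h/2)·k1); w_{n+1} = w_n + h·k2.
t=0.000000, w=-0.800000:
  k1 = f(0.000000, -0.800000) = 2.280000
  k2 = f(0.195000, -0.355400) = 1.807351
  w ← -0.800000 + 0.39·1.807351 = -0.095133
w(0.39) ≈ -0.0951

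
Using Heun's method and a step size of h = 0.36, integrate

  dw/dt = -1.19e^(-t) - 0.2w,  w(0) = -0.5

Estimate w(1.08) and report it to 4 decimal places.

-1.1001

Heun: k1 = f(t_n, w_n); k2 = f(t_n + h, w_n + h·k1); w_{n+1} = w_n + (h/2)·(k1 + k2).
t=0.000000, w=-0.500000:
  k1 = f(0.000000, -0.500000) = -1.090000
  k2 = f(0.360000, -0.892400) = -0.651755
  w ← -0.500000 + (0.36/2)·(-1.090000 + (-0.651755)) = -0.813516
t=0.360000, w=-0.813516:
  k1 = f(0.360000, -0.813516) = -0.667532
  k2 = f(0.720000, -1.053827) = -0.368470
  w ← -0.813516 + (0.36/2)·(-0.667532 + (-0.368470)) = -0.999996
t=0.720000, w=-0.999996:
  k1 = f(0.720000, -0.999996) = -0.379236
  k2 = f(1.080000, -1.136521) = -0.176814
  w ← -0.999996 + (0.36/2)·(-0.379236 + (-0.176814)) = -1.100085
w(1.08) ≈ -1.1001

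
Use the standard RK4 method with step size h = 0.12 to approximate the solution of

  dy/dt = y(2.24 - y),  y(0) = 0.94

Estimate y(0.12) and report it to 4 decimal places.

RK4: k1 = f(t_n, y_n); k2 = f(t_n + h/2, y_n + (h/2)·k1); k3 = f(t_n + h/2, y_n + (h/2)·k2); k4 = f(t_n + h, y_n + h·k3); y_{n+1} = y_n + (h/6)·(k1 + 2k2 + 2k3 + k4).
t=0.000000, y=0.940000:
  k1 = f(0.000000, 0.940000) = 1.222000
  k2 = f(0.060000, 1.013320) = 1.243019
  k3 = f(0.060000, 1.014581) = 1.243287
  k4 = f(0.120000, 1.089194) = 1.253451
  y ← 0.940000 + (0.12/6)·(k1 + 2k2 + 2k3 + k4) = 1.088961
y(0.12) ≈ 1.0890

1.0890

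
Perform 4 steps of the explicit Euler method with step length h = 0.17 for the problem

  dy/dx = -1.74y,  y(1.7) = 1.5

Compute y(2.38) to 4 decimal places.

0.3689

Euler: y_{n+1} = y_n + h·f(x_n, y_n).
x=1.700000, y=1.500000: f=-2.610000 → y ← 1.500000 + 0.17·(-2.610000) = 1.056300
x=1.870000, y=1.056300: f=-1.837962 → y ← 1.056300 + 0.17·(-1.837962) = 0.743846
x=2.040000, y=0.743846: f=-1.294293 → y ← 0.743846 + 0.17·(-1.294293) = 0.523817
x=2.210000, y=0.523817: f=-0.911441 → y ← 0.523817 + 0.17·(-0.911441) = 0.368872
y(2.38) ≈ 0.3689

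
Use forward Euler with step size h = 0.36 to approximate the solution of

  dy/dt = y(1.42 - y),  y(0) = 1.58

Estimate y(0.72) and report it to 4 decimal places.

Euler: y_{n+1} = y_n + h·f(t_n, y_n).
t=0.000000, y=1.580000: f=-0.252800 → y ← 1.580000 + 0.36·(-0.252800) = 1.488992
t=0.360000, y=1.488992: f=-0.102729 → y ← 1.488992 + 0.36·(-0.102729) = 1.452010
y(0.72) ≈ 1.4520

1.4520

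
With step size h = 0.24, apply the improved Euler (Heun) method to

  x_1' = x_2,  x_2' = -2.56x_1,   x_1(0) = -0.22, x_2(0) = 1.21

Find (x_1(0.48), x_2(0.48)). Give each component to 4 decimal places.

Heun on (x_1,x_2): k1 = f(x_n, state_n); k2 = f(x_n + h, state_n + h·k1); state_{n+1} = state_n + (h/2)·(k1 + k2).
0.000000: (-0.220000, 1.210000)
  k1 = (1.210000, 0.563200)
  predictor → (0.070400, 1.345168)
  k2 = (1.345168, -0.180224)
  → (0.086620, 1.255957)
0.240000: (0.086620, 1.255957)
  k1 = (1.255957, -0.221748)
  predictor → (0.388050, 1.202738)
  k2 = (1.202738, -0.993408)
  → (0.381664, 1.110138)
(x_1(0.48), x_2(0.48)) ≈ (0.3817, 1.1101)

0.3817, 1.1101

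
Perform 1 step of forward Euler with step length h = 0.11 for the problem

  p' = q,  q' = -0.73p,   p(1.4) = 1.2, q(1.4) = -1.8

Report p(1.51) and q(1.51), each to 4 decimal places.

Euler on (p,q): p_{n+1} = p_n + h·p', q_{n+1} = q_n + h·q'.
1.400000: (1.200000, -1.800000); f=(-1.800000, -0.876000) → (1.002000, -1.896360)
(p(1.51), q(1.51)) ≈ (1.0020, -1.8964)

1.0020, -1.8964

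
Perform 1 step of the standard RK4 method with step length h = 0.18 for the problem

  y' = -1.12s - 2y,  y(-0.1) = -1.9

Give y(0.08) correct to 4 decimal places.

RK4: k1 = f(s_n, y_n); k2 = f(s_n + h/2, y_n + (h/2)·k1); k3 = f(s_n + h/2, y_n + (h/2)·k2); k4 = f(s_n + h, y_n + h·k3); y_{n+1} = y_n + (h/6)·(k1 + 2k2 + 2k3 + k4).
s=-0.100000, y=-1.900000:
  k1 = f(-0.100000, -1.900000) = 3.912000
  k2 = f(-0.010000, -1.547920) = 3.107040
  k3 = f(-0.010000, -1.620366) = 3.251933
  k4 = f(0.080000, -1.314652) = 2.539704
  y ← -1.900000 + (0.18/6)·(k1 + 2k2 + 2k3 + k4) = -1.324911
y(0.08) ≈ -1.3249

-1.3249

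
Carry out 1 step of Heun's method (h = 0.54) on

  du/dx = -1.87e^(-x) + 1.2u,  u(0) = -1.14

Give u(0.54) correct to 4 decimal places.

-3.2444

Heun: k1 = f(x_n, u_n); k2 = f(x_n + h, u_n + h·k1); u_{n+1} = u_n + (h/2)·(k1 + k2).
x=0.000000, u=-1.140000:
  k1 = f(0.000000, -1.140000) = -3.238000
  k2 = f(0.540000, -2.888520) = -4.555963
  u ← -1.140000 + (0.54/2)·(-3.238000 + (-4.555963)) = -3.244370
u(0.54) ≈ -3.2444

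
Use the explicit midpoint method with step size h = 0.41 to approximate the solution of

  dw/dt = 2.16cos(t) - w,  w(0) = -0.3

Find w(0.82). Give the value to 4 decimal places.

0.8826

Midpoint: k1 = f(t_n, w_n); k2 = f(t_n + h/2, w_n + (h/2)·k1); w_{n+1} = w_n + h·k2.
t=0.000000, w=-0.300000:
  k1 = f(0.000000, -0.300000) = 2.460000
  k2 = f(0.205000, 0.204300) = 1.910472
  w ← -0.300000 + 0.41·1.910472 = 0.483293
t=0.410000, w=0.483293:
  k1 = f(0.410000, 0.483293) = 1.497688
  k2 = f(0.615000, 0.790319) = 0.973911
  w ← 0.483293 + 0.41·0.973911 = 0.882597
w(0.82) ≈ 0.8826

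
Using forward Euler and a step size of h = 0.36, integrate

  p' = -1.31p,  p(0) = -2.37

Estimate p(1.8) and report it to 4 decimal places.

-0.0976

Euler: p_{n+1} = p_n + h·f(x_n, p_n).
x=0.000000, p=-2.370000: f=3.104700 → p ← -2.370000 + 0.36·3.104700 = -1.252308
x=0.360000, p=-1.252308: f=1.640523 → p ← -1.252308 + 0.36·1.640523 = -0.661720
x=0.720000, p=-0.661720: f=0.866853 → p ← -0.661720 + 0.36·0.866853 = -0.349653
x=1.080000, p=-0.349653: f=0.458045 → p ← -0.349653 + 0.36·0.458045 = -0.184756
x=1.440000, p=-0.184756: f=0.242031 → p ← -0.184756 + 0.36·0.242031 = -0.097625
p(1.8) ≈ -0.0976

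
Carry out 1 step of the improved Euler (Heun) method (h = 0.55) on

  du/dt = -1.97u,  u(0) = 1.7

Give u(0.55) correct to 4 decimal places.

Heun: k1 = f(t_n, u_n); k2 = f(t_n + h, u_n + h·k1); u_{n+1} = u_n + (h/2)·(k1 + k2).
t=0.000000, u=1.700000:
  k1 = f(0.000000, 1.700000) = -3.349000
  k2 = f(0.550000, -0.141950) = 0.279642
  u ← 1.700000 + (0.55/2)·(-3.349000 + 0.279642) = 0.855926
u(0.55) ≈ 0.8559

0.8559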